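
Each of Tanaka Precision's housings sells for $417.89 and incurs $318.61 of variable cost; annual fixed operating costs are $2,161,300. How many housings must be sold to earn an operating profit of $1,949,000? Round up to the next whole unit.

Each unit contributes $417.89 − $318.61 = $99.28.
Required volume = (fixed costs + target profit) ÷ CM = ($2,161,300 + $1,949,000) ÷ $99.28 = 41,401.09, so 41,402 housings.

41,402 housings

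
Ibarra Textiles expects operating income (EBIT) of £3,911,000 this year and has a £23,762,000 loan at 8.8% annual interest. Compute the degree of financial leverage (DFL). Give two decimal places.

Interest = £2,091,056.00.
DFL = EBIT ÷ (EBIT − I) = £3,911,000 ÷ (£3,911,000 − £2,091,056.00) = £3,911,000 ÷ £1,819,944.00 = 2.1490.

2.15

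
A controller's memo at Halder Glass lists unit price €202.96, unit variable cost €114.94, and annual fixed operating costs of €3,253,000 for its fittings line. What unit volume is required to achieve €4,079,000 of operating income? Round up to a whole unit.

Unit CM = price − variable cost = €202.96 − €114.94 = €88.02.
Required volume = (fixed costs + target profit) ÷ CM = (€3,253,000 + €4,079,000) ÷ €88.02 = 83,299.25, so 83,300 fittings.

83,300 fittings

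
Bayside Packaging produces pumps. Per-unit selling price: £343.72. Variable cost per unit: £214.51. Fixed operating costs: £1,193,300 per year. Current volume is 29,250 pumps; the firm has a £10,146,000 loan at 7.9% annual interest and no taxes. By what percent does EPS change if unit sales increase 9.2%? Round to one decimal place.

+19.5%

Contribution at this volume is 29,250 × £129.21 = £3,779,392.50.
Operating income = contribution − fixed costs = £3,779,392.50 − £1,193,300 = £2,586,092.50.
After interest of £801,534.00, pre-tax earnings = £1,784,558.50.
DCL = total CM / (EBIT − I) = £3,779,392.50 / £1,784,558.50 = 2.1178.
%ΔEPS = DCL × %ΔSales = 2.1178 × +9.2% = +19.5%.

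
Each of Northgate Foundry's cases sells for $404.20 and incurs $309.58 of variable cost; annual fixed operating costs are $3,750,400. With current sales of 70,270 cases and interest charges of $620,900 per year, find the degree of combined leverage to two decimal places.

Total contribution margin = 70,270 × $94.62 = $6,648,947.40.
Subtracting fixed costs: EBIT = $6,648,947.40 − $3,750,400 = $2,898,547.40. Interest = $620,900.00.
DOL = $6,648,947.40 ÷ $2,898,547.40 = 2.2939; DFL = $2,898,547.40 ÷ $2,277,647.40 = 1.2726.
DCL = DOL × DFL = 2.2939 × 1.2726 = 2.9192.

2.92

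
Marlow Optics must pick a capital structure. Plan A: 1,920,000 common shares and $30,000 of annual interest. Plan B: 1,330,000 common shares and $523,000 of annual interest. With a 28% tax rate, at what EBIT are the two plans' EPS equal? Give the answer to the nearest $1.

$1,634,339

Set EPS_A = EPS_B: (EBIT − $30,000)(1 − 0.28) ÷ 1,920,000 = (EBIT − $523,000)(1 − 0.28) ÷ 1,330,000.
Cancelling (1 − t) and cross-multiplying: 1,330,000·(EBIT − 30,000) = 1,920,000·(EBIT − 523,000).
EBIT × (1,920,000 − 1,330,000) = 523,000 × 1,920,000 − 30,000 × 1,330,000 = 964,260,000,000, so EBIT = 964,260,000,000 ÷ 590,000 = 1,634,338.98.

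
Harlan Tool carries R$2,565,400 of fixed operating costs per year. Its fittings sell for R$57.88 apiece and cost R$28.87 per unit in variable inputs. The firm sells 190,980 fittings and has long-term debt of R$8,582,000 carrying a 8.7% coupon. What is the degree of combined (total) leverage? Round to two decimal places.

2.49

At 190,980 units, contribution = 190,980 × R$29.01 = R$5,540,329.80.
Subtracting fixed costs: EBIT = R$5,540,329.80 − R$2,565,400 = R$2,974,929.80. Interest = R$746,634.00.
DOL = R$5,540,329.80 ÷ R$2,974,929.80 = 1.8623; DFL = R$2,974,929.80 ÷ R$2,228,295.80 = 1.3351.
DCL = DOL × DFL = 1.8623 × 1.3351 = 2.4864.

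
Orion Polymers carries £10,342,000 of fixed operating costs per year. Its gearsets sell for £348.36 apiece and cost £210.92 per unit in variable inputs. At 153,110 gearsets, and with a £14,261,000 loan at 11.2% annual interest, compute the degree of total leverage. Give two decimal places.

2.31

At 153,110 units, contribution = 153,110 × £137.44 = £21,043,438.40.
EBIT = £21,043,438.40 − £10,342,000 = £10,701,438.40. Interest = £1,597,232.00.
DOL = £21,043,438.40 ÷ £10,701,438.40 = 1.9664; DFL = £10,701,438.40 ÷ £9,104,206.40 = 1.1754.
DCL = DOL × DFL = 1.9664 × 1.1754 = 2.3113.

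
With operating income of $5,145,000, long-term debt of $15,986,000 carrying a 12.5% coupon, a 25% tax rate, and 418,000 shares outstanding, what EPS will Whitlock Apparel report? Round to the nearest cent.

$5.65

Pre-tax income = $5,145,000 − $1,998,250.00 = $3,146,750.00.
Net income = $3,146,750.00 × (1 − 0.25) = $2,360,062.50.
EPS = $2,360,062.50 ÷ 418,000 = $5.65.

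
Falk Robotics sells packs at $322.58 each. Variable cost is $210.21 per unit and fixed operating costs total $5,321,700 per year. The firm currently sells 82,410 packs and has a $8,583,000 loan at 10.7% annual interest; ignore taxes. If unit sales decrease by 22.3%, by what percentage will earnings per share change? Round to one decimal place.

Contribution at this volume is 82,410 × $112.37 = $9,260,411.70.
Operating income = contribution − fixed costs = $9,260,411.70 − $5,321,700 = $3,938,711.70.
Interest = $918,381.00, so EBIT − I = $3,020,330.70.
Degree of combined leverage = contribution ÷ (EBIT − I) = $9,260,411.70 ÷ $3,020,330.70 = 3.0660.
%ΔEPS = DCL × %ΔSales = 3.0660 × -22.3% = -68.4%.

-68.4%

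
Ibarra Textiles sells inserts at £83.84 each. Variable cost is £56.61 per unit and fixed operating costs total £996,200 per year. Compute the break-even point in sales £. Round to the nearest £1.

£3,067,257

CM per unit = £83.84 − £56.61 = £27.23; CM ratio = £27.23 / £83.84 = 0.3248.
Break-even sales = FC ÷ CM ratio = £996,200 × £83.84 / £27.23 = £3,067,257.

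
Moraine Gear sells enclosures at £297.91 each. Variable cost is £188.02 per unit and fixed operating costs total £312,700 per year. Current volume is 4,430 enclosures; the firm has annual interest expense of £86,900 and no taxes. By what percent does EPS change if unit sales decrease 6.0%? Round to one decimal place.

-33.5%

At 4,430 units, contribution = 4,430 × £109.89 = £486,812.70.
Operating income = contribution − fixed costs = £486,812.70 − £312,700 = £174,112.70.
Interest = £86,900.00, so EBIT − I = £87,212.70.
DCL = total CM / (EBIT − I) = £486,812.70 / £87,212.70 = 5.5819.
%ΔEPS = DCL × %ΔSales = 5.5819 × -6.0% = -33.5%.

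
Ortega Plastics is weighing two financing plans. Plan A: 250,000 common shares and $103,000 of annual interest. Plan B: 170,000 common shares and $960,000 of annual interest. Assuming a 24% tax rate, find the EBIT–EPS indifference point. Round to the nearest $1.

Set EPS_A = EPS_B: (EBIT − $103,000)(1 − 0.24) ÷ 250,000 = (EBIT − $960,000)(1 − 0.24) ÷ 170,000.
Cancelling (1 − t) and cross-multiplying: 170,000·(EBIT − 103,000) = 250,000·(EBIT − 960,000).
EBIT × (250,000 − 170,000) = 960,000 × 250,000 − 103,000 × 170,000 = 222,490,000,000, so EBIT = 222,490,000,000 ÷ 80,000 = 2,781,125.00.

$2,781,125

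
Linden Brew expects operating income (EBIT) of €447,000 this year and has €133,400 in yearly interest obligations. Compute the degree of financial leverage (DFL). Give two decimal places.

Interest = €133,400.00.
Degree of financial leverage = EBIT / (EBIT − interest) = €447,000 / €313,600.00 = 1.4254.

1.43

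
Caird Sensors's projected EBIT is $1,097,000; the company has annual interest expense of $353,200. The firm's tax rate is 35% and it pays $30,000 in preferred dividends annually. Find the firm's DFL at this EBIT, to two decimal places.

Annual interest charges come to $353,200.00.
Pre-tax preferred-dividend burden = $30,000 ÷ (1 − 0.35) = $46,153.85.
DFL = EBIT ÷ [EBIT − I − D_p/(1−t)] = $1,097,000 ÷ [$1,097,000 − $353,200.00 − $46,153.85] = $1,097,000 ÷ $697,646.15 = 1.5724.

1.57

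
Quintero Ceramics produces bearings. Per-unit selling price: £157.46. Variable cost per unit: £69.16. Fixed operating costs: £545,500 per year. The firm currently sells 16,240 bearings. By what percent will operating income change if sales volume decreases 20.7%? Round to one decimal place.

At 16,240 units, contribution = 16,240 × £88.30 = £1,433,992.00.
Subtracting fixed costs: EBIT = £1,433,992.00 − £545,500 = £888,492.00.
So DOL = total CM / EBIT = £1,433,992.00 / £888,492.00 = 1.6140.
So EBIT moves 1.6140 × (-20.7%) = -33.4%.

-33.4%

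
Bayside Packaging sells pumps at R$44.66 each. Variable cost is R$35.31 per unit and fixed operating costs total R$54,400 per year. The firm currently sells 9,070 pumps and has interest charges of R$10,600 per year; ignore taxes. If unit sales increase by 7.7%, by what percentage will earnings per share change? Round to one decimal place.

Total contribution margin = 9,070 × R$9.35 = R$84,804.50.
EBIT = R$84,804.50 − R$54,400 = R$30,404.50.
Interest = R$10,600.00, so EBIT − I = R$19,804.50.
DCL = total CM / (EBIT − I) = R$84,804.50 / R$19,804.50 = 4.2821.
%ΔEPS = DCL × %ΔSales = 4.2821 × +7.7% = +33.0%.

+33.0%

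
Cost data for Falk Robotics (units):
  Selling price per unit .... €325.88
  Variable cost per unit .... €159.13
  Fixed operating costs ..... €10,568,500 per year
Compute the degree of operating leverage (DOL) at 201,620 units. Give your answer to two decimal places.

1.46

At 201,620 units, contribution = 201,620 × €166.75 = €33,620,135.00.
Operating income = contribution − fixed costs = €33,620,135.00 − €10,568,500 = €23,051,635.00.
Degree of operating leverage = €33,620,135.00 / €23,051,635.00 = 1.4585.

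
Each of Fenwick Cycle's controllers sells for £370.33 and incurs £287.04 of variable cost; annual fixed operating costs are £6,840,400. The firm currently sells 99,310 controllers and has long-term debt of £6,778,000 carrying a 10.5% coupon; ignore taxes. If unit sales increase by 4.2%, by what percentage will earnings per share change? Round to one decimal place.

+48.3%

Total contribution margin = 99,310 × £83.29 = £8,271,529.90.
Operating income = contribution − fixed costs = £8,271,529.90 − £6,840,400 = £1,431,129.90.
Interest = £711,690.00, so EBIT − I = £719,439.90.
DCL = total CM / (EBIT − I) = £8,271,529.90 / £719,439.90 = 11.4972.
%ΔEPS = DCL × %ΔSales = 11.4972 × +4.2% = +48.3%.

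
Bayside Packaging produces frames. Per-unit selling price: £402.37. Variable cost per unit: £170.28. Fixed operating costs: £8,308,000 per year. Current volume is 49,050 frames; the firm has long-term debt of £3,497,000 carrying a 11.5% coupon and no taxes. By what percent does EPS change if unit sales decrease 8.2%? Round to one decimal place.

-34.9%

At 49,050 units, contribution = 49,050 × £232.09 = £11,384,014.50.
EBIT = £11,384,014.50 − £8,308,000 = £3,076,014.50.
Interest = £402,155.00, so EBIT − I = £2,673,859.50.
DCL = total CM / (EBIT − I) = £11,384,014.50 / £2,673,859.50 = 4.2575.
EPS therefore changes by 4.2575 × (-8.2%) = -34.9%.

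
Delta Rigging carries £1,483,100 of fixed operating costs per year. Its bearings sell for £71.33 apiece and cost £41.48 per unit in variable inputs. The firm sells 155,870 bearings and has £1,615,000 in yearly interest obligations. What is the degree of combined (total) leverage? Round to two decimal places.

Contribution at this volume is 155,870 × £29.85 = £4,652,719.50.
Operating income = contribution − fixed costs = £4,652,719.50 − £1,483,100 = £3,169,619.50. Interest = £1,615,000.00, so EBIT − I = £1,554,619.50.
Degree of total leverage = total CM / (EBIT − interest) = £4,652,719.50 / £1,554,619.50 = 2.9928.

2.99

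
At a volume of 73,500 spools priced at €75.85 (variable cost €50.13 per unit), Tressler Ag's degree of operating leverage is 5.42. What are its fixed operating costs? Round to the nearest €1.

Total contribution margin = 73,500 × €25.72 = €1,890,420.00.
DOL = contribution / EBIT, so EBIT = €1,890,420.00 / 5.42 = €348,785.98.
Fixed costs = CM − EBIT = €1,890,420.00 − €348,785.98 = €1,541,634.

€1,541,634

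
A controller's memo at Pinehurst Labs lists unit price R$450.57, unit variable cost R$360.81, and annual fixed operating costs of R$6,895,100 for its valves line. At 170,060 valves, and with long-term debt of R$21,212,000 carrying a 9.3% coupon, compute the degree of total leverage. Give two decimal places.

Total contribution margin = 170,060 × R$89.76 = R$15,264,585.60.
Subtracting fixed costs: EBIT = R$15,264,585.60 − R$6,895,100 = R$8,369,485.60. Interest = R$1,972,716.00.
DOL = R$15,264,585.60 ÷ R$8,369,485.60 = 1.8238; DFL = R$8,369,485.60 ÷ R$6,396,769.60 = 1.3084.
DCL = DOL × DFL = 1.8238 × 1.3084 = 2.3863.

2.39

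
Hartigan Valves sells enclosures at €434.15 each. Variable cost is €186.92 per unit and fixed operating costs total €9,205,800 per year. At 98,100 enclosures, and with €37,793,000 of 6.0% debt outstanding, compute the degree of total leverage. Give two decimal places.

1.90

Total contribution margin = 98,100 × €247.23 = €24,253,263.00.
Operating income = contribution − fixed costs = €24,253,263.00 − €9,205,800 = €15,047,463.00. Interest = €2,267,580.00, so EBIT − I = €12,779,883.00.
Degree of total leverage = total CM / (EBIT − interest) = €24,253,263.00 / €12,779,883.00 = 1.8978.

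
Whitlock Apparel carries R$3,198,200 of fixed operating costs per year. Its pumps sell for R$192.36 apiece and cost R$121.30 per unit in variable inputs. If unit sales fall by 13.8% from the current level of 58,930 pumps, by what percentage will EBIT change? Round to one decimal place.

-58.4%

At 58,930 units, contribution = 58,930 × R$71.06 = R$4,187,565.80.
Subtracting fixed costs: EBIT = R$4,187,565.80 − R$3,198,200 = R$989,365.80.
Degree of operating leverage = R$4,187,565.80 / R$989,365.80 = 4.2326.
%ΔEBIT = DOL × %ΔSales = 4.2326 × -13.8% = -58.4%.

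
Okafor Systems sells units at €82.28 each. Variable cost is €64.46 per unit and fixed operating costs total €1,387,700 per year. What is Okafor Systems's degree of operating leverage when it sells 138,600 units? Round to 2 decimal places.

2.28

Total contribution margin = 138,600 × €17.82 = €2,469,852.00.
EBIT = €2,469,852.00 − €1,387,700 = €1,082,152.00.
Degree of operating leverage = €2,469,852.00 / €1,082,152.00 = 2.2824.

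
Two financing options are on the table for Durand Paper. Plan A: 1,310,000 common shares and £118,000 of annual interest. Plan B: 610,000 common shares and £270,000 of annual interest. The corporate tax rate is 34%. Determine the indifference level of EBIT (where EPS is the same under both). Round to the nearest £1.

Set EPS_A = EPS_B: (EBIT − £118,000)(1 − 0.34) ÷ 1,310,000 = (EBIT − £270,000)(1 − 0.34) ÷ 610,000.
The (1 − t) factor cancels: (EBIT − 118,000) × 610,000 = (EBIT − 270,000) × 1,310,000.
EBIT × (1,310,000 − 610,000) = 270,000 × 1,310,000 − 118,000 × 610,000 = 281,720,000,000, so EBIT = 281,720,000,000 ÷ 700,000 = 402,457.14.

£402,457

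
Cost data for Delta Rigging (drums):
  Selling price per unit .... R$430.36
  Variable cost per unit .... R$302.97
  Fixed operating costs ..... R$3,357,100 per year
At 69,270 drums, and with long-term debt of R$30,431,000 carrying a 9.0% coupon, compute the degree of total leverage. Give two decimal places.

3.23

Total contribution margin = 69,270 × R$127.39 = R$8,824,305.30.
Subtracting fixed costs: EBIT = R$8,824,305.30 − R$3,357,100 = R$5,467,205.30. Interest = R$2,738,790.00.
DOL = R$8,824,305.30 ÷ R$5,467,205.30 = 1.6140; DFL = R$5,467,205.30 ÷ R$2,728,415.30 = 2.0038.
Combined leverage = 1.6140 × 2.0038 = 3.2341.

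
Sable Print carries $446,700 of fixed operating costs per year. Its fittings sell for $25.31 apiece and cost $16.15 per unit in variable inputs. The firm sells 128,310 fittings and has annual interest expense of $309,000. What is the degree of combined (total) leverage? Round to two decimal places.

2.80

Contribution at this volume is 128,310 × $9.16 = $1,175,319.60.
EBIT = $1,175,319.60 − $446,700 = $728,619.60. Interest = $309,000.00.
DOL = $1,175,319.60 ÷ $728,619.60 = 1.6131; DFL = $728,619.60 ÷ $419,619.60 = 1.7364.
DCL = DOL × DFL = 1.6131 × 1.7364 = 2.8010.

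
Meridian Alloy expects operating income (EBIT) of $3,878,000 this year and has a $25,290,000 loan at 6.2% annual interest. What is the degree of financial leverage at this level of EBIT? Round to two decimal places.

Annual interest charges come to $1,567,980.00.
DFL = EBIT ÷ (EBIT − I) = $3,878,000 ÷ ($3,878,000 − $1,567,980.00) = $3,878,000 ÷ $2,310,020.00 = 1.6788.

1.68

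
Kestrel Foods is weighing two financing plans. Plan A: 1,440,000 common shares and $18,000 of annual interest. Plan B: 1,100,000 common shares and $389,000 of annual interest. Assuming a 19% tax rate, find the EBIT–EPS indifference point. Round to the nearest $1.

At indifference, (EBIT − 18,000)(1 − t)/1,440,000 = (EBIT − 389,000)(1 − t)/1,100,000.
The (1 − t) factor cancels: (EBIT − 18,000) × 1,100,000 = (EBIT − 389,000) × 1,440,000.
Solving, EBIT = (389,000·1,440,000 − 18,000·1,100,000) / (1,440,000 − 1,100,000) = 540,360,000,000 / 340,000 = 1,589,294.12.

$1,589,294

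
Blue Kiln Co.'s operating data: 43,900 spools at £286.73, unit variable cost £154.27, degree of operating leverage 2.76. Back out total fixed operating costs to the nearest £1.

Total contribution margin = 43,900 × £132.46 = £5,814,994.00.
Since DOL = CM ÷ EBIT, EBIT = £5,814,994.00 ÷ 2.76 = £2,106,881.88.
Fixed costs = CM − EBIT = £5,814,994.00 − £2,106,881.88 = £3,708,112.

£3,708,112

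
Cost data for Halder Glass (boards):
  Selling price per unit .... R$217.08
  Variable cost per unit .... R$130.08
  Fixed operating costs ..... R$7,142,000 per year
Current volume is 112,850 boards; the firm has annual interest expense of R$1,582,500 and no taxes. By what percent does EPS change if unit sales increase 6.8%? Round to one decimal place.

Contribution at this volume is 112,850 × R$87.00 = R$9,817,950.00.
EBIT = R$9,817,950.00 − R$7,142,000 = R$2,675,950.00.
After interest of R$1,582,500.00, pre-tax earnings = R$1,093,450.00.
Degree of combined leverage = contribution ÷ (EBIT − I) = R$9,817,950.00 ÷ R$1,093,450.00 = 8.9789.
%ΔEPS = DCL × %ΔSales = 8.9789 × +6.8% = +61.1%.

+61.1%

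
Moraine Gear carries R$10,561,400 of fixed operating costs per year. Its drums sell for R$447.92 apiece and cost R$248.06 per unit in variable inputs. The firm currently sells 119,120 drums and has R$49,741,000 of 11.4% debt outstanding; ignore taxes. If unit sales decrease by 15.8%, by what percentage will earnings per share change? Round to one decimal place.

-49.7%

At 119,120 units, contribution = 119,120 × R$199.86 = R$23,807,323.20.
Operating income = contribution − fixed costs = R$23,807,323.20 − R$10,561,400 = R$13,245,923.20.
After interest of R$5,670,474.00, pre-tax earnings = R$7,575,449.20.
DCL = total CM / (EBIT − I) = R$23,807,323.20 / R$7,575,449.20 = 3.1427.
EPS therefore changes by 3.1427 × (-15.8%) = -49.7%.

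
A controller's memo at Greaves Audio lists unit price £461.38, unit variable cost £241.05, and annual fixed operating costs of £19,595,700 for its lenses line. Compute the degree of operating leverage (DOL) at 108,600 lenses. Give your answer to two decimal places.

At 108,600 units, contribution = 108,600 × £220.33 = £23,927,838.00.
Operating income = contribution − fixed costs = £23,927,838.00 − £19,595,700 = £4,332,138.00.
Degree of operating leverage = £23,927,838.00 / £4,332,138.00 = 5.5233.

5.52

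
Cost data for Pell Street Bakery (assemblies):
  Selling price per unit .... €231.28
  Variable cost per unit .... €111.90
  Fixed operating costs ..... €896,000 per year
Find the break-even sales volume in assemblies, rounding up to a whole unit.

7,506 assemblies

Each unit contributes €231.28 − €111.90 = €119.38.
Units to break even: €896,000 ÷ €119.38 = 7,505.44, rounded up to 7,506.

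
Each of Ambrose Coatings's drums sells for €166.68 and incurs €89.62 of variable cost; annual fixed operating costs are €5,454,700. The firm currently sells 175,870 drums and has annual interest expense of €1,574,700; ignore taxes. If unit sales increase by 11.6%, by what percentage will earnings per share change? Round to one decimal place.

+24.1%

Contribution at this volume is 175,870 × €77.06 = €13,552,542.20.
Subtracting fixed costs: EBIT = €13,552,542.20 − €5,454,700 = €8,097,842.20.
After interest of €1,574,700.00, pre-tax earnings = €6,523,142.20.
Degree of combined leverage = contribution ÷ (EBIT − I) = €13,552,542.20 ÷ €6,523,142.20 = 2.0776.
%ΔEPS = DCL × %ΔSales = 2.0776 × +11.6% = +24.1%.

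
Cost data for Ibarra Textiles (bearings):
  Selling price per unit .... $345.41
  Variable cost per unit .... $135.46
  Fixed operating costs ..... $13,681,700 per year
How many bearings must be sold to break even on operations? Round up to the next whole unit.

65,167 bearings

Each unit contributes $345.41 − $135.46 = $209.95.
Break-even Q = $13,681,700 / $209.95 = 65,166.47 → 65,167 bearings.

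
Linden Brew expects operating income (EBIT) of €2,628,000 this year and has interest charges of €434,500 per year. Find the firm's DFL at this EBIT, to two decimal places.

1.20

Annual interest charges come to €434,500.00.
DFL = EBIT ÷ (EBIT − I) = €2,628,000 ÷ (€2,628,000 − €434,500.00) = €2,628,000 ÷ €2,193,500.00 = 1.1981.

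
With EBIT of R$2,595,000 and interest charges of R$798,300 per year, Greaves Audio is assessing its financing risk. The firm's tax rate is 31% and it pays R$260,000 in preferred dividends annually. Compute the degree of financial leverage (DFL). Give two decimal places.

Annual interest charges come to R$798,300.00.
Preferred dividends grossed up pre-tax: R$260,000 / (1 − 0.31) = R$376,811.59.
DFL = EBIT ÷ [EBIT − I − D_p/(1−t)] = R$2,595,000 ÷ [R$2,595,000 − R$798,300.00 − R$376,811.59] = R$2,595,000 ÷ R$1,419,888.41 = 1.8276.

1.83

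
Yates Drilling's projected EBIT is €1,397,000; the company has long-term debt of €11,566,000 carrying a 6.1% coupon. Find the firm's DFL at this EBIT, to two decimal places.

2.02

Interest = €705,526.00.
DFL = EBIT ÷ (EBIT − I) = €1,397,000 ÷ (€1,397,000 − €705,526.00) = €1,397,000 ÷ €691,474.00 = 2.0203.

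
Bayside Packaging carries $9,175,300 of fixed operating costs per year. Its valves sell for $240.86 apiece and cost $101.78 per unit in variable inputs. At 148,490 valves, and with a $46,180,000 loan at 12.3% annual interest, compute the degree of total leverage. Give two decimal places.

3.56

Contribution at this volume is 148,490 × $139.08 = $20,651,989.20.
Operating income = contribution − fixed costs = $20,651,989.20 − $9,175,300 = $11,476,689.20. Interest = $5,680,140.00.
DOL = $20,651,989.20 ÷ $11,476,689.20 = 1.7995; DFL = $11,476,689.20 ÷ $5,796,549.20 = 1.9799.
DCL = DOL × DFL = 1.7995 × 1.9799 = 3.5628.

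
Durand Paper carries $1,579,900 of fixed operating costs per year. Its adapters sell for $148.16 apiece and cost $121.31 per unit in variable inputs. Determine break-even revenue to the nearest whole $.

Contribution margin per unit = $148.16 − $121.31 = $26.85, a CM ratio of $26.85 ÷ $148.16 = 0.1812.
Break-even sales = FC ÷ CM ratio = $1,579,900 × $148.16 / $26.85 = $8,717,988.

$8,717,988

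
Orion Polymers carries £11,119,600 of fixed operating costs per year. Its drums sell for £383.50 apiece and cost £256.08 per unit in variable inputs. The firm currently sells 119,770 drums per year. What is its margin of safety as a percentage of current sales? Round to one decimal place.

Each unit contributes £383.50 − £256.08 = £127.42. Break-even units = £11,119,600 ÷ £127.42 = 87,267.30; break-even revenue = 87,267.30 × £383.50 = £33,467,011.46.
Actual sales revenue = 119,770 × £383.50 = £45,931,795.00.
Margin of safety = (£45,931,795.00 − £33,467,011.46) ÷ £45,931,795.00 = 27.1%.

27.1%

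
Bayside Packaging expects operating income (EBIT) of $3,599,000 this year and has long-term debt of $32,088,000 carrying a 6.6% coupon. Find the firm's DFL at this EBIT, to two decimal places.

Interest = $2,117,808.00.
Degree of financial leverage = EBIT / (EBIT − interest) = $3,599,000 / $1,481,192.00 = 2.4298.

2.43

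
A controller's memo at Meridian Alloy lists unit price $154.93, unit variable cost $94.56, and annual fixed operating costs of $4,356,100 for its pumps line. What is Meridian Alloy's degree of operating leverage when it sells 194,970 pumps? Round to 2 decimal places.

Total contribution margin = 194,970 × $60.37 = $11,770,338.90.
Operating income = contribution − fixed costs = $11,770,338.90 − $4,356,100 = $7,414,238.90.
So DOL = total CM / EBIT = $11,770,338.90 / $7,414,238.90 = 1.5875.

1.59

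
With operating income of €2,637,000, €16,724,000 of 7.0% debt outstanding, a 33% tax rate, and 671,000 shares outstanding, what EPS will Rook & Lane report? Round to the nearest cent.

Interest = €1,170,680.00, so EBT = €2,637,000 − €1,170,680.00 = €1,466,320.00.
After tax at 33%: net income = €1,466,320.00 × 0.67 = €982,434.40.
EPS = €982,434.40 ÷ 671,000 = €1.46.

€1.46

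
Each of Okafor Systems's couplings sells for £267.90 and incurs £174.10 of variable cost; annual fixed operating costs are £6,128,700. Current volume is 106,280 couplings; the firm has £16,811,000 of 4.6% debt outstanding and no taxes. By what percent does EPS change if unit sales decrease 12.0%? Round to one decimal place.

Total contribution margin = 106,280 × £93.80 = £9,969,064.00.
Operating income = contribution − fixed costs = £9,969,064.00 − £6,128,700 = £3,840,364.00.
Interest = £773,306.00, so EBIT − I = £3,067,058.00.
Degree of combined leverage = contribution ÷ (EBIT − I) = £9,969,064.00 ÷ £3,067,058.00 = 3.2504.
EPS therefore changes by 3.2504 × (-12.0%) = -39.0%.

-39.0%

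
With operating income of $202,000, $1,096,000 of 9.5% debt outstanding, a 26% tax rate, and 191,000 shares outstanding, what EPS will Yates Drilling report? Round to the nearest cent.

$0.38

Interest = $104,120.00, so EBT = $202,000 − $104,120.00 = $97,880.00.
Net income = $97,880.00 × (1 − 0.26) = $72,431.20.
Per share: $72,431.20 / 191,000 shares = $0.38.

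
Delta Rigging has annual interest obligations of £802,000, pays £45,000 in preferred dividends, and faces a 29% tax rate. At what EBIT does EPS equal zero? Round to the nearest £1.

£865,380

Grossing the preferred dividend up to pre-tax terms: £45,000 / (1 − 0.29) = £63,380.28.
Financial break-even EBIT = interest + D_p ÷ (1 − t) = £802,000 + £63,380.28 = £865,380.28.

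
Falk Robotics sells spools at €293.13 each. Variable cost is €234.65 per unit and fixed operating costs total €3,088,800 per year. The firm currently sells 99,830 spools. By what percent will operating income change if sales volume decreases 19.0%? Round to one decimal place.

Contribution at this volume is 99,830 × €58.48 = €5,838,058.40.
Operating income = contribution − fixed costs = €5,838,058.40 − €3,088,800 = €2,749,258.40.
DOL = contribution ÷ EBIT = €5,838,058.40 ÷ €2,749,258.40 = 2.1235.
%ΔEBIT = DOL × %ΔSales = 2.1235 × -19.0% = -40.3%.

-40.3%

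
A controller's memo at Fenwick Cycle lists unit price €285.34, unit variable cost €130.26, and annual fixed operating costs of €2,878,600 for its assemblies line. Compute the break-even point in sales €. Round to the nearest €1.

€5,296,490

Contribution margin per unit = €285.34 − €130.26 = €155.08, a CM ratio of €155.08 ÷ €285.34 = 0.5435.
Break-even sales = FC ÷ CM ratio = €2,878,600 × €285.34 / €155.08 = €5,296,490.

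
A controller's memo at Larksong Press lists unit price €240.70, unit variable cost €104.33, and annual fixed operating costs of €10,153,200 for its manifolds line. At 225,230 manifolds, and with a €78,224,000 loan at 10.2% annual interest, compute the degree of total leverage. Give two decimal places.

2.44

At 225,230 units, contribution = 225,230 × €136.37 = €30,714,615.10.
Operating income = contribution − fixed costs = €30,714,615.10 − €10,153,200 = €20,561,415.10. Interest = €7,978,848.00.
DOL = €30,714,615.10 ÷ €20,561,415.10 = 1.4938; DFL = €20,561,415.10 ÷ €12,582,567.10 = 1.6341.
DCL = DOL × DFL = 1.4938 × 1.6341 = 2.4410.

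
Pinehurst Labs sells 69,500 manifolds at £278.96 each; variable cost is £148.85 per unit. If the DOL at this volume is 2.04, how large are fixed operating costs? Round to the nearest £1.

£4,609,976

Contribution at this volume is 69,500 × £130.11 = £9,042,645.00.
Since DOL = CM ÷ EBIT, EBIT = £9,042,645.00 ÷ 2.04 = £4,432,669.12.
And FC = contribution − EBIT = £9,042,645.00 − £4,432,669.12 = £4,609,976.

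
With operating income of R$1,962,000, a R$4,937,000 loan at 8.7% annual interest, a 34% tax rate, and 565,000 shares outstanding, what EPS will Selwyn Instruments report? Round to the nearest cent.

Interest = R$429,519.00, so EBT = R$1,962,000 − R$429,519.00 = R$1,532,481.00.
After tax at 34%: net income = R$1,532,481.00 × 0.66 = R$1,011,437.46.
EPS = R$1,011,437.46 ÷ 565,000 = R$1.79.

R$1.79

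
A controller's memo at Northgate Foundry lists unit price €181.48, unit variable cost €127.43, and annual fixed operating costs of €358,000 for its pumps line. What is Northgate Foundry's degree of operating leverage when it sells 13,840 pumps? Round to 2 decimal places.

Total contribution margin = 13,840 × €54.05 = €748,052.00.
EBIT = €748,052.00 − €358,000 = €390,052.00.
Degree of operating leverage = €748,052.00 / €390,052.00 = 1.9178.

1.92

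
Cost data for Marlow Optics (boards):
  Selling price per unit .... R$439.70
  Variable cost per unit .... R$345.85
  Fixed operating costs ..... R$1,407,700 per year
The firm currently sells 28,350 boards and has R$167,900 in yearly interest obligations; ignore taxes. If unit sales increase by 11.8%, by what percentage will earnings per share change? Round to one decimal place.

+28.9%

Contribution at this volume is 28,350 × R$93.85 = R$2,660,647.50.
Subtracting fixed costs: EBIT = R$2,660,647.50 − R$1,407,700 = R$1,252,947.50.
Interest = R$167,900.00, so EBIT − I = R$1,085,047.50.
Degree of combined leverage = contribution ÷ (EBIT − I) = R$2,660,647.50 ÷ R$1,085,047.50 = 2.4521.
%ΔEPS = DCL × %ΔSales = 2.4521 × +11.8% = +28.9%.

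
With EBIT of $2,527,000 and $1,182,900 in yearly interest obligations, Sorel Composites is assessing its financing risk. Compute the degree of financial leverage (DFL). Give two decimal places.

1.88

Interest = $1,182,900.00.
DFL = EBIT ÷ (EBIT − I) = $2,527,000 ÷ ($2,527,000 − $1,182,900.00) = $2,527,000 ÷ $1,344,100.00 = 1.8801.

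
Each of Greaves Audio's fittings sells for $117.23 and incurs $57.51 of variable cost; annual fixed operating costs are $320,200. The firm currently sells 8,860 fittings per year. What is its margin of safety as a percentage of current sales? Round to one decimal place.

Unit CM = price − variable cost = $117.23 − $57.51 = $59.72. Break-even units = $320,200 ÷ $59.72 = 5,361.69; break-even revenue = 5,361.69 × $117.23 = $628,550.67.
Current sales = 8,860 × $117.23 = $1,038,657.80.
Margin of safety = ($1,038,657.80 − $628,550.67) ÷ $1,038,657.80 = 39.5%.

39.5%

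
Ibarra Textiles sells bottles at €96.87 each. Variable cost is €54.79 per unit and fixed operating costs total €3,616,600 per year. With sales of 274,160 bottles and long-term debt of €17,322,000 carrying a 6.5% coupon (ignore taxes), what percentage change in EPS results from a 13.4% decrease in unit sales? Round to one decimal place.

Total contribution margin = 274,160 × €42.08 = €11,536,652.80.
Subtracting fixed costs: EBIT = €11,536,652.80 − €3,616,600 = €7,920,052.80.
After interest of €1,125,930.00, pre-tax earnings = €6,794,122.80.
Degree of combined leverage = contribution ÷ (EBIT − I) = €11,536,652.80 ÷ €6,794,122.80 = 1.6980.
%ΔEPS = DCL × %ΔSales = 1.6980 × -13.4% = -22.8%.

-22.8%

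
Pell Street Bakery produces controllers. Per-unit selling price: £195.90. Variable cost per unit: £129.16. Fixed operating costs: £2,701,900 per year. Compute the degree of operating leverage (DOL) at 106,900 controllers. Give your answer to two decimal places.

At 106,900 units, contribution = 106,900 × £66.74 = £7,134,506.00.
EBIT = £7,134,506.00 − £2,701,900 = £4,432,606.00.
Degree of operating leverage = £7,134,506.00 / £4,432,606.00 = 1.6096.

1.61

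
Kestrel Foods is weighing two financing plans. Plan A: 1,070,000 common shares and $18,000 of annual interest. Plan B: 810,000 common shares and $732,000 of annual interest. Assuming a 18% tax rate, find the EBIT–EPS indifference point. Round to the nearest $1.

Set EPS_A = EPS_B: (EBIT − $18,000)(1 − 0.18) ÷ 1,070,000 = (EBIT − $732,000)(1 − 0.18) ÷ 810,000.
The (1 − t) factor cancels: (EBIT − 18,000) × 810,000 = (EBIT − 732,000) × 1,070,000.
EBIT × (1,070,000 − 810,000) = 732,000 × 1,070,000 − 18,000 × 810,000 = 768,660,000,000, so EBIT = 768,660,000,000 ÷ 260,000 = 2,956,384.62.

$2,956,385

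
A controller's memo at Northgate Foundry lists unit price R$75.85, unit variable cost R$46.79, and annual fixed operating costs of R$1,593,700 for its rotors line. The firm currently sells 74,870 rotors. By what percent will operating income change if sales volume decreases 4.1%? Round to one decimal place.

Contribution at this volume is 74,870 × R$29.06 = R$2,175,722.20.
EBIT = R$2,175,722.20 − R$1,593,700 = R$582,022.20.
Degree of operating leverage = R$2,175,722.20 / R$582,022.20 = 3.7382.
%ΔEBIT = DOL × %ΔSales = 3.7382 × -4.1% = -15.3%.

-15.3%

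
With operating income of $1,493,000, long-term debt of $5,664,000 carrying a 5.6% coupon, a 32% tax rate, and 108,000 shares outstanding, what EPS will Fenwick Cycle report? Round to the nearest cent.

Interest = $317,184.00, so EBT = $1,493,000 − $317,184.00 = $1,175,816.00.
After tax at 32%: net income = $1,175,816.00 × 0.68 = $799,554.88.
EPS = $799,554.88 ÷ 108,000 = $7.40.

$7.40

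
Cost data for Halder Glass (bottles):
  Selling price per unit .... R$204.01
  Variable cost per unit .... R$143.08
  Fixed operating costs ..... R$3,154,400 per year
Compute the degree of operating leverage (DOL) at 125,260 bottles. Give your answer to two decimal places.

Total contribution margin = 125,260 × R$60.93 = R$7,632,091.80.
EBIT = R$7,632,091.80 − R$3,154,400 = R$4,477,691.80.
So DOL = total CM / EBIT = R$7,632,091.80 / R$4,477,691.80 = 1.7045.

1.70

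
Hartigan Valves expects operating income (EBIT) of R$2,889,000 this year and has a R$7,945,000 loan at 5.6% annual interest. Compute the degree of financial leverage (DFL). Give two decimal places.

1.18

Annual interest charges come to R$444,920.00.
Degree of financial leverage = EBIT / (EBIT − interest) = R$2,889,000 / R$2,444,080.00 = 1.1820.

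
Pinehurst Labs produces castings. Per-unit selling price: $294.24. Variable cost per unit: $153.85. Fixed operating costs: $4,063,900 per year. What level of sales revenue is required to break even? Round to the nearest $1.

$8,517,430

Contribution margin per unit = $294.24 − $153.85 = $140.39, a CM ratio of $140.39 ÷ $294.24 = 0.4771.
Break-even sales = FC ÷ CM ratio = $4,063,900 × $294.24 / $140.39 = $8,517,430.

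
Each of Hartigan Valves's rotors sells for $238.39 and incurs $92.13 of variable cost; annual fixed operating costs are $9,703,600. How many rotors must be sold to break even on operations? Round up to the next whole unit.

66,345 rotors

Unit CM = price − variable cost = $238.39 − $92.13 = $146.26.
Units to break even: $9,703,600 ÷ $146.26 = 66,344.87, rounded up to 66,345.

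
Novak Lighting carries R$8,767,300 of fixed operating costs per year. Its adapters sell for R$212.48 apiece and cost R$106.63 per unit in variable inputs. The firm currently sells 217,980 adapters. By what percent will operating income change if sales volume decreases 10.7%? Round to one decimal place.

At 217,980 units, contribution = 217,980 × R$105.85 = R$23,073,183.00.
EBIT = R$23,073,183.00 − R$8,767,300 = R$14,305,883.00.
Degree of operating leverage = R$23,073,183.00 / R$14,305,883.00 = 1.6128.
%ΔEBIT = DOL × %ΔSales = 1.6128 × -10.7% = -17.3%.

-17.3%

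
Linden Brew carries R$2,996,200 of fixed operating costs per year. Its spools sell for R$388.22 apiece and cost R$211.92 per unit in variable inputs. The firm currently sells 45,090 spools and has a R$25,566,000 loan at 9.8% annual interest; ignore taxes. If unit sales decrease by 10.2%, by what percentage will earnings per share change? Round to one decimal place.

-33.1%

Contribution at this volume is 45,090 × R$176.30 = R$7,949,367.00.
Subtracting fixed costs: EBIT = R$7,949,367.00 − R$2,996,200 = R$4,953,167.00.
After interest of R$2,505,468.00, pre-tax earnings = R$2,447,699.00.
Degree of combined leverage = contribution ÷ (EBIT − I) = R$7,949,367.00 ÷ R$2,447,699.00 = 3.2477.
%ΔEPS = DCL × %ΔSales = 3.2477 × -10.2% = -33.1%.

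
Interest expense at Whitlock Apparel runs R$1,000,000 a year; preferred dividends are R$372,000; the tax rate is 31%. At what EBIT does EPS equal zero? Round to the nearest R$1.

Preferred dividends are paid after tax, so their pre-tax equivalent is R$372,000 ÷ (1 − 0.31) = R$539,130.43.
Financial break-even EBIT = interest + D_p ÷ (1 − t) = R$1,000,000 + R$539,130.43 = R$1,539,130.43.

R$1,539,130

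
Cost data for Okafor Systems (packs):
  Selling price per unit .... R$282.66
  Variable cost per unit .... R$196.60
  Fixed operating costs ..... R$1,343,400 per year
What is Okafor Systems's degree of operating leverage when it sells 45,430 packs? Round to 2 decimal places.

1.52

Contribution at this volume is 45,430 × R$86.06 = R$3,909,705.80.
Subtracting fixed costs: EBIT = R$3,909,705.80 − R$1,343,400 = R$2,566,305.80.
So DOL = total CM / EBIT = R$3,909,705.80 / R$2,566,305.80 = 1.5235.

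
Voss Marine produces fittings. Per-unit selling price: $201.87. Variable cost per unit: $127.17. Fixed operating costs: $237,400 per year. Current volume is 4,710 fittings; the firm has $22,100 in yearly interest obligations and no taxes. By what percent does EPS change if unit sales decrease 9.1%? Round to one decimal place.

-34.7%

Contribution at this volume is 4,710 × $74.70 = $351,837.00.
EBIT = $351,837.00 − $237,400 = $114,437.00.
Interest = $22,100.00, so EBIT − I = $92,337.00.
Degree of combined leverage = contribution ÷ (EBIT − I) = $351,837.00 ÷ $92,337.00 = 3.8104.
%ΔEPS = DCL × %ΔSales = 3.8104 × -9.1% = -34.7%.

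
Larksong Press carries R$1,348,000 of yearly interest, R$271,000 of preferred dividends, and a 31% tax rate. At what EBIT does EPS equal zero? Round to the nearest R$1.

R$1,740,754

Grossing the preferred dividend up to pre-tax terms: R$271,000 / (1 − 0.31) = R$392,753.62.
EPS = 0 when EBIT covers interest plus the pre-tax preferred burden: R$1,348,000 + R$392,753.62 = R$1,740,753.62.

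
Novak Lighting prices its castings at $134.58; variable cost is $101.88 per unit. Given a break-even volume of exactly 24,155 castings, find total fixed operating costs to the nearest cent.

$789,868.50

Contribution margin per unit = $134.58 − $101.88 = $32.70.
Since BE = FC / CM, FC = 24,155 × $32.70 = $789,868.50.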